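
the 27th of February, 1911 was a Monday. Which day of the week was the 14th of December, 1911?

Thursday

February 1911: 28 − 27 = 1 day remains (1911 is not a leap year, so February has 28 days).
Then 9 full months totalling 275 days.
December 1–14, 1911: 14 days.
Total: 1 + 275 + 14 = 290 days.
290 mod 7 = 3, so 3 days after Monday is Thursday.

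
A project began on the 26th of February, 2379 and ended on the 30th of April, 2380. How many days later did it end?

Day-of-year of February 26, 2379: 57.
Day-of-year of April 30, 2380: 121.
2379 has 365 days, so 365 − 57 = 308 days remain in 2379.
Total: 308 + 121 = 429 days.

429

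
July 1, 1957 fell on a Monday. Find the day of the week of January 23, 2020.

From July 1, 1957 to July 1, 2019: 62 years, of which 15 contain a Feb 29 — 47×365 + 15×366 = 22645 days.
(2000 is a leap year (divisible by 400).)
July 2019: 31 − 1 = 30 days remain.
Then August (31), September (30), October (31), November (30), December (31): 31 + 30 + 31 + 30 + 31 = 153 days.
January 1–23, 2020: 23 days.
Residual: 206 days.
Total: 22851 days.
22851 mod 7 = 3, so 3 days after Monday is Thursday.

Thursday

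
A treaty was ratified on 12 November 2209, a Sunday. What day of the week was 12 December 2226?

Day-of-year of November 12, 2209: 316.
Day-of-year of December 12, 2226: 346.
2209 has 365 days, so 365 − 316 = 49 days remain in 2209.
Full years 2210–2225: 12 common + 4 leap = 12×365 + 4×366 = 5844 days.
Total: 49 + 5844 + 346 = 6239 days.
6239 mod 7 = 2, so 2 days after Sunday is Tuesday.

Tuesday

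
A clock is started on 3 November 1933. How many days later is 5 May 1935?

Day-of-year of November 3, 1933: 307.
Day-of-year of May 5, 1935: 125.
1933 has 365 days, so 365 − 307 = 58 days remain in 1933.
Full years: 1934: 365. Sum = 365.
Total: 58 + 365 + 125 = 548 days.

548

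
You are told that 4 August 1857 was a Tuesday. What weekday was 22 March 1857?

Sunday

Count forward from the earlier date (March 22, 1857) to the later (August 4, 1857):
March 1857: 31 − 22 = 9 days remain.
Then April (30), May (31), June (30), July (31): 30 + 31 + 30 + 31 = 122 days.
August 1–4, 1857: 4 days.
Total: 9 + 122 + 4 = 135 days.
135 mod 7 = 2, so 2 days before Tuesday is Sunday.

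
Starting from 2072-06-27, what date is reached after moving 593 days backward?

2070-11-12

Count 593 days before June 27, 2072:
Day-of-year of November 12, 2070: 316.
Day-of-year of June 27, 2072: 179.
2070 has 365 days, so 365 − 316 = 49 days remain in 2070.
Full years: 2071: 365. Sum = 365.
Total: 49 + 365 + 179 = 593 days.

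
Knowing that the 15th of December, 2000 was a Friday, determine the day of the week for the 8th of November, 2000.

Count forward from the earlier date (November 8, 2000) to the later (December 15, 2000):
November 2000: 30 − 8 = 22 days remain.
December 1–15, 2000: 15 days.
Total: 22 + 15 = 37 days.
37 mod 7 = 2, so 2 days before Friday is Wednesday.

Wednesday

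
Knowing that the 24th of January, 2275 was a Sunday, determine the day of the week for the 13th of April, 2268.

Count forward from the earlier date (April 13, 2268) to the later (January 24, 2275):
April 13, 2268 → April 13, 2269: 365 days.
April 13, 2269 → April 13, 2270: 365 days.
April 13, 2270 → April 13, 2271: 365 days.
April 13, 2271 → April 13, 2272: 366 days (2272 is a leap year).
April 13, 2272 → April 13, 2273: 365 days.
April 13, 2273 → April 13, 2274: 365 days.
April 2274: 30 − 13 = 17 days remain.
Then May (31), June (30), July (31), August (31), September (30), October (31), November (30), December (31): 31 + 30 + 31 + 31 + 30 + 31 + 30 + 31 = 245 days.
January 1–24, 2275: 24 days.
Residual: 286 days.
Total: 2477 days.
2477 mod 7 = 6, so 6 days before Sunday is Monday.

Monday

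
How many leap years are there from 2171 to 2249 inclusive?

Years divisible by 4: 2172, 2176, …, 2248 — 20 in all.
Of these, 2200 is divisible by 100 but not 400, so not leap.
Leap years: 20 − 1 = 19.

19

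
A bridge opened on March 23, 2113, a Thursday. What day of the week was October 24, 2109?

Count forward from the earlier date (October 24, 2109) to the later (March 23, 2113):
Day-of-year of October 24, 2109: 297.
Day-of-year of March 23, 2113: 82.
2109 has 365 days, so 365 − 297 = 68 days remain in 2109.
Full years: 2110: 365; 2111: 365; 2112: 366. Sum = 1096.
Total: 68 + 1096 + 82 = 1246 days.
1246 is a multiple of 7, so October 24, 2109 falls on the same weekday: Thursday.

Thursday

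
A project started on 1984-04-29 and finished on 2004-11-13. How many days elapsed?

From April 29, 1984 to April 29, 2004: 20 years, of which 5 contain a Feb 29 — 15×365 + 5×366 = 7305 days.
(2000 is a leap year (divisible by 400).)
April 2004: 30 − 29 = 1 day remains.
Then May (31), June (30), July (31), August (31), September (30), October (31): 31 + 30 + 31 + 31 + 30 + 31 = 184 days.
November 1–13, 2004: 13 days.
Residual: 198 days.
Total: 7503 days.

7503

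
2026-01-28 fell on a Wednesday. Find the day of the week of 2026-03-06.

January 2026: 31 − 28 = 3 days remain.
Then February 2026 (28): 28 days.
March 1–6, 2026: 6 days.
Total: 3 + 28 + 6 = 37 days.
37 mod 7 = 2, so 2 days after Wednesday is Friday.

Friday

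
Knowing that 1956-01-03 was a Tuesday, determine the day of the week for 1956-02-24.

Friday

January 1956: 31 − 3 = 28 days remain.
February 1–24, 1956: 24 days (1956 is a leap year).
Total: 28 + 24 = 52 days.
52 mod 7 = 3, so 3 days after Tuesday is Friday.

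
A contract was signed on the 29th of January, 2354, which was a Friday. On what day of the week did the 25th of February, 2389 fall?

Saturday

From January 29, 2354 to January 29, 2389: 35 years, of which 9 contain a Feb 29 — 26×365 + 9×366 = 12784 days.
January 2389: 31 − 29 = 2 days remain.
February 1–25, 2389: 25 days (2389 is not a leap year).
Residual: 27 days.
Total: 12811 days.
12811 mod 7 = 1, so 1 day after Friday is Saturday.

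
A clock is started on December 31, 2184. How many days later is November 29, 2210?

Day-of-year of December 31, 2184: 366.
Day-of-year of November 29, 2210: 333.
2184 has 366 days, so 366 − 366 = 0 days remain in 2184.
Full years 2185–2209: 20 common + 5 leap = 20×365 + 5×366 = 9130 days.
Total: 0 + 9130 + 333 = 9463 days.

9463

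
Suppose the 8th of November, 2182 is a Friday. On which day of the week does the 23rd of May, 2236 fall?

Monday

Day-of-year of November 8, 2182: 312.
Day-of-year of May 23, 2236: 144.
2182 has 365 days, so 365 − 312 = 53 days remain in 2182.
Full years 2183–2235: 41 common + 12 leap = 41×365 + 12×366 = 19357 days.
Total: 53 + 19357 + 144 = 19554 days.
19554 mod 7 = 3, so 3 days after Friday is Monday.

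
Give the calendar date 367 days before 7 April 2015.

5 April 2014

Count 367 days before April 7, 2015:
April 5, 2014 → April 5, 2015: 365 days.
Within April 2015: 7 − 5 = 2 days.
Total: 367 days.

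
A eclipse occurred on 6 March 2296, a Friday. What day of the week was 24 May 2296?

Sunday

March 2296: 31 − 6 = 25 days remain.
Then April (30): 30 days.
May 1–24, 2296: 24 days.
Total: 25 + 30 + 24 = 79 days.
79 mod 7 = 2, so 2 days after Friday is Sunday.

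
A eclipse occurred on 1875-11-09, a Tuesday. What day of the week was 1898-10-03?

Monday

Day-of-year of November 9, 1875: 313.
Day-of-year of October 3, 1898: 276.
1875 has 365 days, so 365 − 313 = 52 days remain in 1875.
Full years 1876–1897: 16 common + 6 leap = 16×365 + 6×366 = 8036 days.
Total: 52 + 8036 + 276 = 8364 days.
8364 mod 7 = 6, so 6 days after Tuesday is Monday.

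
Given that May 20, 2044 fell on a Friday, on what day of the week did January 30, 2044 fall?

Count forward from the earlier date (January 30, 2044) to the later (May 20, 2044):
January 2044: 31 − 30 = 1 day remains.
Then February 2044 (29), March (31), April (30): 29 + 31 + 30 = 90 days.
May 1–20, 2044: 20 days.
Total: 1 + 90 + 20 = 111 days.
111 mod 7 = 6, so 6 days before Friday is Saturday.

Saturday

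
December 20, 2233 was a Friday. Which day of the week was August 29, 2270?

From December 20, 2233 to December 20, 2269: 36 years, of which 9 contain a Feb 29 — 27×365 + 9×366 = 13149 days.
December 2269: 31 − 20 = 11 days remain.
Then January (31), February 2270 (28), March (31), April (30), May (31), June (30), July (31): 31 + 28 + 31 + 30 + 31 + 30 + 31 = 212 days.
August 1–29, 2270: 29 days.
Residual: 252 days.
Total: 13401 days.
13401 mod 7 = 3, so 3 days after Friday is Monday.

Monday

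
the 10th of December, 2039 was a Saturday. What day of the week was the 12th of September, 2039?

Count forward from the earlier date (September 12, 2039) to the later (December 10, 2039):
September 2039: 30 − 12 = 18 days remain.
Then October (31), November (30): 31 + 30 = 61 days.
December 1–10, 2039: 10 days.
Total: 18 + 61 + 10 = 89 days.
89 mod 7 = 5, so 5 days before Saturday is Monday.

Monday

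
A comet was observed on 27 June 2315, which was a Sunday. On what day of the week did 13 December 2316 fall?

June 2315: 30 − 27 = 3 days remain.
Then 17 full months totalling 519 days.
December 1–13, 2316: 13 days.
Total: 3 + 519 + 13 = 535 days.
535 mod 7 = 3, so 3 days after Sunday is Wednesday.

Wednesday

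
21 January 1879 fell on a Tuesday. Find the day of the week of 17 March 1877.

Saturday

Count forward from the earlier date (March 17, 1877) to the later (January 21, 1879):
Day-of-year of March 17, 1877: 76.
Day-of-year of January 21, 1879: 21.
1877 has 365 days, so 365 − 76 = 289 days remain in 1877.
Full years: 1878: 365. Sum = 365.
Total: 289 + 365 + 21 = 675 days.
675 mod 7 = 3, so 3 days before Tuesday is Saturday.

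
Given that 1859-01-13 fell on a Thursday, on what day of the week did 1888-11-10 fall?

Saturday

Day-of-year of January 13, 1859: 13.
Day-of-year of November 10, 1888: 315.
1859 has 365 days, so 365 − 13 = 352 days remain in 1859.
Full years 1860–1887: 21 common + 7 leap = 21×365 + 7×366 = 10227 days.
Total: 352 + 10227 + 315 = 10894 days.
10894 mod 7 = 2, so 2 days after Thursday is Saturday.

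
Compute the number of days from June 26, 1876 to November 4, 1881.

1957

Day-of-year of June 26, 1876: 178.
Day-of-year of November 4, 1881: 308.
1876 has 366 days, so 366 − 178 = 188 days remain in 1876.
Full years: 1877: 365; 1878: 365; 1879: 365; 1880: 366. Sum = 1461.
Total: 188 + 1461 + 308 = 1957 days.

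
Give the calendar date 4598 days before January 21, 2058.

June 20, 2045

Count 4598 days before January 21, 2058:
From June 20, 2045 to June 20, 2057: 12 years, of which 3 contain a Feb 29 — 9×365 + 3×366 = 4383 days.
June 2057: 30 − 20 = 10 days remain.
Then July (31), August (31), September (30), October (31), November (30), December (31): 31 + 31 + 30 + 31 + 30 + 31 = 184 days.
January 1–21, 2058: 21 days.
Residual: 215 days.
Total: 4598 days.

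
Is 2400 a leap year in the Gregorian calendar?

2400 is a leap year (divisible by 400).

Yes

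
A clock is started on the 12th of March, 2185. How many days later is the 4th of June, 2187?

Day-of-year of March 12, 2185: 71.
Day-of-year of June 4, 2187: 155.
2185 has 365 days, so 365 − 71 = 294 days remain in 2185.
Full years: 2186: 365. Sum = 365.
Total: 294 + 365 + 155 = 814 days.

814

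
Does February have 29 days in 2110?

No

2110 is not a leap year.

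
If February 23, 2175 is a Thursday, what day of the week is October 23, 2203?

Day-of-year of February 23, 2175: 54.
Day-of-year of October 23, 2203: 296.
2175 has 365 days, so 365 − 54 = 311 days remain in 2175.
Full years 2176–2202: 21 common + 6 leap = 21×365 + 6×366 = 9861 days.
Total: 311 + 9861 + 296 = 10468 days.
10468 mod 7 = 3, so 3 days after Thursday is Sunday.

Sunday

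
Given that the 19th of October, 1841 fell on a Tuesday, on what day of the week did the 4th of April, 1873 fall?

Day-of-year of October 19, 1841: 292.
Day-of-year of April 4, 1873: 94.
1841 has 365 days, so 365 − 292 = 73 days remain in 1841.
Full years 1842–1872: 23 common + 8 leap = 23×365 + 8×366 = 11323 days.
Total: 73 + 11323 + 94 = 11490 days.
11490 mod 7 = 3, so 3 days after Tuesday is Friday.

Friday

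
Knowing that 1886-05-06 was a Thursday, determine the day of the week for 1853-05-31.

Tuesday

Count forward from the earlier date (May 31, 1853) to the later (May 6, 1886):
From May 31, 1853 to May 31, 1885: 32 years, of which 8 contain a Feb 29 — 24×365 + 8×366 = 11688 days.
May 1885: 31 − 31 = 0 days remain.
Then 11 full months totalling 334 days.
May 1–6, 1886: 6 days.
Residual: 340 days.
Total: 12028 days.
12028 mod 7 = 2, so 2 days before Thursday is Tuesday.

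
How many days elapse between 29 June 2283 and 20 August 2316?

12105

From June 29, 2283 to June 29, 2316: 33 years, of which 8 contain a Feb 29 — 25×365 + 8×366 = 12053 days.
(2300 is not a leap year (divisible by 100 but not 400).)
June 2316: 30 − 29 = 1 day remains.
Then July (31): 31 days.
August 1–20, 2316: 20 days.
Residual: 52 days.
Total: 12105 days.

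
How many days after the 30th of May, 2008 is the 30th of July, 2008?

61

May 2008: 31 − 30 = 1 day remains.
Then June (30): 30 days.
July 1–30, 2008: 30 days.
Total: 1 + 30 + 30 = 61 days.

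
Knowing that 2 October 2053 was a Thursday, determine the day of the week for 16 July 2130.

Day-of-year of October 2, 2053: 275.
Day-of-year of July 16, 2130: 197.
2053 has 365 days, so 365 − 275 = 90 days remain in 2053.
Full years 2054–2129: 58 common + 18 leap = 58×365 + 18×366 = 27758 days.
Total: 90 + 27758 + 197 = 28045 days.
28045 mod 7 = 3, so 3 days after Thursday is Sunday.

Sunday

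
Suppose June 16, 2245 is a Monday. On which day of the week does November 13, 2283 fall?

From June 16, 2245 to June 16, 2283: 38 years, of which 9 contain a Feb 29 — 29×365 + 9×366 = 13879 days.
June 2283: 30 − 16 = 14 days remain.
Then July (31), August (31), September (30), October (31): 31 + 31 + 30 + 31 = 123 days.
November 1–13, 2283: 13 days.
Residual: 150 days.
Total: 14029 days.
14029 mod 7 = 1, so 1 day after Monday is Tuesday.

Tuesday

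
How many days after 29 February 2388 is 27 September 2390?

941

February 2388: 29 − 29 = 0 days remain (2388 is a leap year, so February has 29 days).
Then 30 full months totalling 914 days.
September 1–27, 2390: 27 days.
Residual: 941 days.
Total: 941 days.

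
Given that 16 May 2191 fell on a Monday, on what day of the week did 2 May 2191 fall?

Count forward from the earlier date (May 2, 2191) to the later (May 16, 2191):
Within May 2191: 16 − 2 = 14 days.
14 is a multiple of 7, so 2 May 2191 falls on the same weekday: Monday.

Monday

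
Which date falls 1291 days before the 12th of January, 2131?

the 1st of July, 2127

Count 1291 days before January 12, 2131:
Day-of-year of July 1, 2127: 182.
Day-of-year of January 12, 2131: 12.
2127 has 365 days, so 365 − 182 = 183 days remain in 2127.
Full years: 2128: 366; 2129: 365; 2130: 365. Sum = 1096.
Total: 183 + 1096 + 12 = 1291 days.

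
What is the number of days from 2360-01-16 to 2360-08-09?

206

January 2360: 31 − 16 = 15 days remain.
Then February 2360 (29), March (31), April (30), May (31), June (30), July (31): 29 + 31 + 30 + 31 + 30 + 31 = 182 days.
August 1–9, 2360: 9 days.
Total: 15 + 182 + 9 = 206 days.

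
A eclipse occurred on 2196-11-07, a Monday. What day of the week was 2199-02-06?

Wednesday

November 7, 2196 → November 7, 2197: 365 days.
November 7, 2197 → November 7, 2198: 365 days.
November 2198: 30 − 7 = 23 days remain.
Then December (31), January (31): 31 + 31 = 62 days.
February 1–6, 2199: 6 days (2199 is not a leap year).
Residual: 91 days.
Total: 821 days.
821 mod 7 = 2, so 2 days after Monday is Wednesday.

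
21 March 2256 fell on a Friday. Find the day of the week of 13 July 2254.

Count forward from the earlier date (July 13, 2254) to the later (March 21, 2256):
Day-of-year of July 13, 2254: 194.
Day-of-year of March 21, 2256: 81.
2254 has 365 days, so 365 − 194 = 171 days remain in 2254.
Full years: 2255: 365. Sum = 365.
Total: 171 + 365 + 81 = 617 days.
617 mod 7 = 1, so 1 day before Friday is Thursday.

Thursday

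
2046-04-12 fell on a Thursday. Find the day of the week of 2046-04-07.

Count forward from the earlier date (April 7, 2046) to the later (April 12, 2046):
Within April 2046: 12 − 7 = 5 days.
5 mod 7 = 5, so 5 days before Thursday is Saturday.

Saturday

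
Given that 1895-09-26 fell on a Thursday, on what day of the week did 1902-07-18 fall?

Friday

Day-of-year of September 26, 1895: 269.
Day-of-year of July 18, 1902: 199.
1895 has 365 days, so 365 − 269 = 96 days remain in 1895.
Full years: 1896: 366; 1897: 365; 1898: 365; 1899: 365; 1900: 365; 1901: 365. Sum = 2191.
Total: 96 + 2191 + 199 = 2486 days.
2486 mod 7 = 1, so 1 day after Thursday is Friday.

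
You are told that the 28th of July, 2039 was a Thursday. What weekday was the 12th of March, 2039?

Saturday

Count forward from the earlier date (March 12, 2039) to the later (July 28, 2039):
March 2039: 31 − 12 = 19 days remain.
Then April (30), May (31), June (30): 30 + 31 + 30 = 91 days.
July 1–28, 2039: 28 days.
Total: 19 + 91 + 28 = 138 days.
138 mod 7 = 5, so 5 days before Thursday is Saturday.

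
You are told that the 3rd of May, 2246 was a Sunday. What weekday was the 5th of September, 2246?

May 2246: 31 − 3 = 28 days remain.
Then June (30), July (31), August (31): 30 + 31 + 31 = 92 days.
September 1–5, 2246: 5 days.
Total: 28 + 92 + 5 = 125 days.
125 mod 7 = 6, so 6 days after Sunday is Saturday.

Saturday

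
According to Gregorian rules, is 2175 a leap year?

No

2175 is not a leap year.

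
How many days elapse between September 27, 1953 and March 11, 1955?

September 27, 1953 → September 27, 1954: 365 days.
September 1954: 30 − 27 = 3 days remain.
Then October (31), November (30), December (31), January (31), February 1955 (28): 31 + 30 + 31 + 31 + 28 = 151 days.
March 1–11, 1955: 11 days.
Residual: 165 days.
Total: 530 days.

530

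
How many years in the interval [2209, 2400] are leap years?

47

Years divisible by 4: 2212, 2216, …, 2400 — 48 in all.
Of these, 2300 is divisible by 100 but not 400, so not leap.
2400 is divisible by 400, so still leap.
Leap years: 48 − 1 = 47.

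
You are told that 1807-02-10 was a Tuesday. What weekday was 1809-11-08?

Wednesday

February 10, 1807 → February 10, 1808: 365 days.
February 10, 1808 → February 10, 1809: 366 days (1808 is a leap year).
February 1809: 28 − 10 = 18 days remain (1809 is not a leap year, so February has 28 days).
Then March (31), April (30), May (31), June (30), July (31), August (31), September (30), October (31): 31 + 30 + 31 + 30 + 31 + 31 + 30 + 31 = 245 days.
November 1–8, 1809: 8 days.
Residual: 271 days.
Total: 1002 days.
1002 mod 7 = 1, so 1 day after Tuesday is Wednesday.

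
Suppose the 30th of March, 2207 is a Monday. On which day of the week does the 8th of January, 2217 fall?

From March 30, 2207 to March 30, 2216: 9 years, of which 3 contain a Feb 29 — 6×365 + 3×366 = 3288 days.
March 2216: 31 − 30 = 1 day remains.
Then 9 full months totalling 275 days.
January 1–8, 2217: 8 days.
Residual: 284 days.
Total: 3572 days.
3572 mod 7 = 2, so 2 days after Monday is Wednesday.

Wednesday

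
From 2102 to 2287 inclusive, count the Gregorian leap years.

45

Years divisible by 4: 2104, 2108, …, 2284 — 46 in all.
Of these, 2200 is divisible by 100 but not 400, so not leap.
Leap years: 46 − 1 = 45.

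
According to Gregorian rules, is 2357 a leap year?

No

2357 is not a leap year.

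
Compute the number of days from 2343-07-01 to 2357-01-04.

From July 1, 2343 to July 1, 2356: 13 years, of which 4 contain a Feb 29 — 9×365 + 4×366 = 4749 days.
July 2356: 31 − 1 = 30 days remain.
Then August (31), September (30), October (31), November (30), December (31): 31 + 30 + 31 + 30 + 31 = 153 days.
January 1–4, 2357: 4 days.
Residual: 187 days.
Total: 4936 days.

4936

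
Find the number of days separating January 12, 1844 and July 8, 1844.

January 1844: 31 − 12 = 19 days remain.
Then February 1844 (29), March (31), April (30), May (31), June (30): 29 + 31 + 30 + 31 + 30 = 151 days.
July 1–8, 1844: 8 days.
Total: 19 + 151 + 8 = 178 days.

178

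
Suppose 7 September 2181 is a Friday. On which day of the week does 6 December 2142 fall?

Thursday

Count forward from the earlier date (December 6, 2142) to the later (September 7, 2181):
Day-of-year of December 6, 2142: 340.
Day-of-year of September 7, 2181: 250.
2142 has 365 days, so 365 − 340 = 25 days remain in 2142.
Full years 2143–2180: 28 common + 10 leap = 28×365 + 10×366 = 13880 days.
Total: 25 + 13880 + 250 = 14155 days.
14155 mod 7 = 1, so 1 day before Friday is Thursday.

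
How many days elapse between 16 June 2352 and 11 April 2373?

Day-of-year of June 16, 2352: 168.
Day-of-year of April 11, 2373: 101.
2352 has 366 days, so 366 − 168 = 198 days remain in 2352.
Full years 2353–2372: 15 common + 5 leap = 15×365 + 5×366 = 7305 days.
Total: 198 + 7305 + 101 = 7604 days.

7604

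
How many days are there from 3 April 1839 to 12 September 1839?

April 1839: 30 − 3 = 27 days remain.
Then May (31), June (30), July (31), August (31): 31 + 30 + 31 + 31 = 123 days.
September 1–12, 1839: 12 days.
Total: 27 + 123 + 12 = 162 days.

162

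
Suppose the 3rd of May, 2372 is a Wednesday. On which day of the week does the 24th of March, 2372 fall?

Friday

Count forward from the earlier date (March 24, 2372) to the later (May 3, 2372):
March 2372: 31 − 24 = 7 days remain.
Then April (30): 30 days.
May 1–3, 2372: 3 days.
Total: 7 + 30 + 3 = 40 days.
40 mod 7 = 5, so 5 days before Wednesday is Friday.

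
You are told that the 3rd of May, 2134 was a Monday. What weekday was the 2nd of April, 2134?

Count forward from the earlier date (April 2, 2134) to the later (May 3, 2134):
April 2134: 30 − 2 = 28 days remain.
May 1–3, 2134: 3 days.
Total: 28 + 3 = 31 days.
31 mod 7 = 3, so 3 days before Monday is Friday.

Friday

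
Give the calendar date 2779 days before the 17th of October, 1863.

the 8th of March, 1856

Count 2779 days before October 17, 1863:
Day-of-year of March 8, 1856: 68.
Day-of-year of October 17, 1863: 290.
1856 has 366 days, so 366 − 68 = 298 days remain in 1856.
Full years: 1857: 365; 1858: 365; 1859: 365; 1860: 366; 1861: 365; 1862: 365. Sum = 2191.
Total: 298 + 2191 + 290 = 2779 days.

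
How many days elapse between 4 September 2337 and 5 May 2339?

608

September 4, 2337 → September 4, 2338: 365 days.
September 2338: 30 − 4 = 26 days remain.
Then October (31), November (30), December (31), January (31), February 2339 (28), March (31), April (30): 31 + 30 + 31 + 31 + 28 + 31 + 30 = 212 days.
May 1–5, 2339: 5 days.
Residual: 243 days.
Total: 608 days.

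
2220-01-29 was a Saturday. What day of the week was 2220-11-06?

January 2220: 31 − 29 = 2 days remain.
Then 9 full months totalling 274 days.
November 1–6, 2220: 6 days.
Total: 2 + 274 + 6 = 282 days.
282 mod 7 = 2, so 2 days after Saturday is Monday.

Monday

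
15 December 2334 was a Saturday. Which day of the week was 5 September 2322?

Tuesday

Count forward from the earlier date (September 5, 2322) to the later (December 15, 2334):
From September 5, 2322 to September 5, 2334: 12 years, of which 3 contain a Feb 29 — 9×365 + 3×366 = 4383 days.
September 2334: 30 − 5 = 25 days remain.
Then October (31), November (30): 31 + 30 = 61 days.
December 1–15, 2334: 15 days.
Residual: 101 days.
Total: 4484 days.
4484 mod 7 = 4, so 4 days before Saturday is Tuesday.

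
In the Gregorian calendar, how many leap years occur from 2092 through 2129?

9

Years divisible by 4 in [2092, 2129]: 2092, 2096, 2100, 2104, 2108, 2112, 2116, 2120, 2124, 2128.
Of these, 2100 is divisible by 100 but not 400, so not leap.
Leap years: 10 − 1 = 9.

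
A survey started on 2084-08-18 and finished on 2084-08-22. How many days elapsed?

Within August 2084: 22 − 18 = 4 days.

4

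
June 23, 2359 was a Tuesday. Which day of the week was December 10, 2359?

Thursday

June 2359: 30 − 23 = 7 days remain.
Then July (31), August (31), September (30), October (31), November (30): 31 + 31 + 30 + 31 + 30 = 153 days.
December 1–10, 2359: 10 days.
Total: 7 + 153 + 10 = 170 days.
170 mod 7 = 2, so 2 days after Tuesday is Thursday.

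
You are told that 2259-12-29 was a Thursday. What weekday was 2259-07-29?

Count forward from the earlier date (July 29, 2259) to the later (December 29, 2259):
July 2259: 31 − 29 = 2 days remain.
Then August (31), September (30), October (31), November (30): 31 + 30 + 31 + 30 = 122 days.
December 1–29, 2259: 29 days.
Total: 2 + 122 + 29 = 153 days.
153 mod 7 = 6, so 6 days before Thursday is Friday.

Friday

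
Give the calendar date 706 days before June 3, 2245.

June 28, 2243

Count 706 days before June 3, 2245:
June 2243: 30 − 28 = 2 days remain.
Then 23 full months totalling 701 days.
June 1–3, 2245: 3 days.
Total: 2 + 701 + 3 = 706 days.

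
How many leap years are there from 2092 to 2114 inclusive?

5

Years divisible by 4 in [2092, 2114]: 2092, 2096, 2100, 2104, 2108, 2112.
Of these, 2100 is divisible by 100 but not 400, so not leap.
Leap years: 6 − 1 = 5.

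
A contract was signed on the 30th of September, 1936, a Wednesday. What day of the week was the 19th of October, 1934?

Count forward from the earlier date (October 19, 1934) to the later (September 30, 1936):
October 19, 1934 → October 19, 1935: 365 days.
October 1935: 31 − 19 = 12 days remain.
Then 10 full months totalling 305 days.
September 1–30, 1936: 30 days.
Residual: 347 days.
Total: 712 days.
712 mod 7 = 5, so 5 days before Wednesday is Friday.

Friday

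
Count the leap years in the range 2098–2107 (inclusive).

Years divisible by 4 in [2098, 2107]: 2100, 2104.
Of these, 2100 is divisible by 100 but not 400, so not leap.
Leap years: 2 − 1 = 1.

1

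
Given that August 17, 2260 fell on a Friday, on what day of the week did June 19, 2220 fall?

Monday

Count forward from the earlier date (June 19, 2220) to the later (August 17, 2260):
Day-of-year of June 19, 2220: 171.
Day-of-year of August 17, 2260: 230.
2220 has 366 days, so 366 − 171 = 195 days remain in 2220.
Full years 2221–2259: 30 common + 9 leap = 30×365 + 9×366 = 14244 days.
Total: 195 + 14244 + 230 = 14669 days.
14669 mod 7 = 4, so 4 days before Friday is Monday.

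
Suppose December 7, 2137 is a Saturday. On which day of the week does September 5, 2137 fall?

Thursday

Count forward from the earlier date (September 5, 2137) to the later (December 7, 2137):
September 2137: 30 − 5 = 25 days remain.
Then October (31), November (30): 31 + 30 = 61 days.
December 1–7, 2137: 7 days.
Total: 25 + 61 + 7 = 93 days.
93 mod 7 = 2, so 2 days before Saturday is Thursday.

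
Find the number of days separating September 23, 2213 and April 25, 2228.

5328

From September 23, 2213 to September 23, 2227: 14 years, of which 3 contain a Feb 29 — 11×365 + 3×366 = 5113 days.
September 2227: 30 − 23 = 7 days remain.
Then October (31), November (30), December (31), January (31), February 2228 (29), March (31): 31 + 30 + 31 + 31 + 29 + 31 = 183 days.
April 1–25, 2228: 25 days.
Residual: 215 days.
Total: 5328 days.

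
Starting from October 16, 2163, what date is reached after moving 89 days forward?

January 13, 2164

Count 89 days after October 16, 2163:
October 2163: 31 − 16 = 15 days remain.
Then November (30), December (31): 30 + 31 = 61 days.
January 1–13, 2164: 13 days.
Total: 15 + 61 + 13 = 89 days.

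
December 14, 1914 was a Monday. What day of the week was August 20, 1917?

Monday

December 14, 1914 → December 14, 1915: 365 days.
December 14, 1915 → December 14, 1916: 366 days (1916 is a leap year).
December 1916: 31 − 14 = 17 days remain.
Then January (31), February 1917 (28), March (31), April (30), May (31), June (30), July (31): 31 + 28 + 31 + 30 + 31 + 30 + 31 = 212 days.
August 1–20, 1917: 20 days.
Residual: 249 days.
Total: 980 days.
980 is a multiple of 7, so August 20, 1917 falls on the same weekday: Monday.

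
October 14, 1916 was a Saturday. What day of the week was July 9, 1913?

Count forward from the earlier date (July 9, 1913) to the later (October 14, 1916):
July 9, 1913 → July 9, 1914: 365 days.
July 9, 1914 → July 9, 1915: 365 days.
July 9, 1915 → July 9, 1916: 366 days (1916 is a leap year).
July 1916: 31 − 9 = 22 days remain.
Then August (31), September (30): 31 + 30 = 61 days.
October 1–14, 1916: 14 days.
Residual: 97 days.
Total: 1193 days.
1193 mod 7 = 3, so 3 days before Saturday is Wednesday.

Wednesday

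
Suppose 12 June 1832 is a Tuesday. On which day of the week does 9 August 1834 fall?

Saturday

June 1832: 30 − 12 = 18 days remain.
Then 25 full months totalling 761 days.
August 1–9, 1834: 9 days.
Total: 18 + 761 + 9 = 788 days.
788 mod 7 = 4, so 4 days after Tuesday is Saturday.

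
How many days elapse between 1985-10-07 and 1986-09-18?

346

Day-of-year of October 7, 1985: 280.
Day-of-year of September 18, 1986: 261.
1985 has 365 days, so 365 − 280 = 85 days remain in 1985.
Total: 85 + 261 = 346 days.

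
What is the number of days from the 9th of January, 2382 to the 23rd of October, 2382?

287

January 2382: 31 − 9 = 22 days remain.
Then February 2382 (28), March (31), April (30), May (31), June (30), July (31), August (31), September (30): 28 + 31 + 30 + 31 + 30 + 31 + 31 + 30 = 242 days.
October 1–23, 2382: 23 days.
Total: 22 + 242 + 23 = 287 days.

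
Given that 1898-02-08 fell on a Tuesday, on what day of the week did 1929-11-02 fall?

Saturday

Day-of-year of February 8, 1898: 39.
Day-of-year of November 2, 1929: 306.
1898 has 365 days, so 365 − 39 = 326 days remain in 1898.
Full years 1899–1928: 23 common + 7 leap = 23×365 + 7×366 = 10957 days.
Total: 326 + 10957 + 306 = 11589 days.
11589 mod 7 = 4, so 4 days after Tuesday is Saturday.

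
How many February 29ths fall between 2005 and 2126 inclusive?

Years divisible by 4: 2008, 2012, …, 2124 — 30 in all.
Of these, 2100 is divisible by 100 but not 400, so not leap.
Leap years: 30 − 1 = 29.

29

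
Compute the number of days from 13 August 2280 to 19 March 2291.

From August 13, 2280 to August 13, 2290: 10 years, of which 2 contain a Feb 29 — 8×365 + 2×366 = 3652 days.
August 2290: 31 − 13 = 18 days remain.
Then September (30), October (31), November (30), December (31), January (31), February 2291 (28): 30 + 31 + 30 + 31 + 31 + 28 = 181 days.
March 1–19, 2291: 19 days.
Residual: 218 days.
Total: 3870 days.

3870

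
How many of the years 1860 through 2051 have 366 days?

Years divisible by 4: 1860, 1864, …, 2048 — 48 in all.
Of these, 1900 is divisible by 100 but not 400, so not leap.
2000 is divisible by 400, so still leap.
Leap years: 48 − 1 = 47.

47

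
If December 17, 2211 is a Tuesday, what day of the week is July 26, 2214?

Day-of-year of December 17, 2211: 351.
Day-of-year of July 26, 2214: 207.
2211 has 365 days, so 365 − 351 = 14 days remain in 2211.
Full years: 2212: 366; 2213: 365. Sum = 731.
Total: 14 + 731 + 207 = 952 days.
952 is a multiple of 7, so July 26, 2214 falls on the same weekday: Tuesday.

Tuesday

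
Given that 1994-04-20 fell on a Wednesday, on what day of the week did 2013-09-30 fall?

From April 20, 1994 to April 20, 2013: 19 years, of which 5 contain a Feb 29 — 14×365 + 5×366 = 6940 days.
(2000 is a leap year (divisible by 400).)
April 2013: 30 − 20 = 10 days remain.
Then May (31), June (30), July (31), August (31): 31 + 30 + 31 + 31 = 123 days.
September 1–30, 2013: 30 days.
Residual: 163 days.
Total: 7103 days.
7103 mod 7 = 5, so 5 days after Wednesday is Monday.

Monday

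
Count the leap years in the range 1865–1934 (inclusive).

Years divisible by 4: 1868, 1872, …, 1932 — 17 in all.
Of these, 1900 is divisible by 100 but not 400, so not leap.
Leap years: 17 − 1 = 16.

16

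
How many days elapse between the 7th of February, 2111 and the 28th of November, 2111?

February 2111: 28 − 7 = 21 days remain (2111 is not a leap year, so February has 28 days).
Then March (31), April (30), May (31), June (30), July (31), August (31), September (30), October (31): 31 + 30 + 31 + 30 + 31 + 31 + 30 + 31 = 245 days.
November 1–28, 2111: 28 days.
Total: 21 + 245 + 28 = 294 days.

294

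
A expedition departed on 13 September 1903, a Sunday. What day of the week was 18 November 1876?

Count forward from the earlier date (November 18, 1876) to the later (September 13, 1903):
Day-of-year of November 18, 1876: 323.
Day-of-year of September 13, 1903: 256.
1876 has 366 days, so 366 − 323 = 43 days remain in 1876.
Full years 1877–1902: 21 common + 5 leap = 21×365 + 5×366 = 9495 days.
Total: 43 + 9495 + 256 = 9794 days.
9794 mod 7 = 1, so 1 day before Sunday is Saturday.

Saturday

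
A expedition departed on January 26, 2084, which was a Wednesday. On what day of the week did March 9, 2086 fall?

January 2084: 31 − 26 = 5 days remain.
Then 25 full months totalling 759 days.
March 1–9, 2086: 9 days.
Total: 5 + 759 + 9 = 773 days.
773 mod 7 = 3, so 3 days after Wednesday is Saturday.

Saturday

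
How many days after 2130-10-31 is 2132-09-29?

Day-of-year of October 31, 2130: 304.
Day-of-year of September 29, 2132: 273.
2130 has 365 days, so 365 − 304 = 61 days remain in 2130.
Full years: 2131: 365. Sum = 365.
Total: 61 + 365 + 273 = 699 days.

699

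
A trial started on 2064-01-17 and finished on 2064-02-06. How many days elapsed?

20

January 2064: 31 − 17 = 14 days remain.
February 1–6, 2064: 6 days (2064 is a leap year).
Total: 14 + 6 = 20 days.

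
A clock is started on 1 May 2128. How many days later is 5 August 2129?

461

May 2128: 31 − 1 = 30 days remain.
Then 14 full months totalling 426 days.
August 1–5, 2129: 5 days.
Total: 30 + 426 + 5 = 461 days.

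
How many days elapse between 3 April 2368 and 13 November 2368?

April 2368: 30 − 3 = 27 days remain.
Then May (31), June (30), July (31), August (31), September (30), October (31): 31 + 30 + 31 + 31 + 30 + 31 = 184 days.
November 1–13, 2368: 13 days.
Total: 27 + 184 + 13 = 224 days.

224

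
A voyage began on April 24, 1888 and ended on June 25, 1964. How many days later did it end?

From April 24, 1888 to April 24, 1964: 76 years, of which 18 contain a Feb 29 — 58×365 + 18×366 = 27758 days.
(1900 is not a leap year (divisible by 100 but not 400).)
April 1964: 30 − 24 = 6 days remain.
Then May (31): 31 days.
June 1–25, 1964: 25 days.
Residual: 62 days.
Total: 27820 days.

27820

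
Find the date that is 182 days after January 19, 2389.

July 20, 2389

Count 182 days after January 19, 2389:
January 2389: 31 − 19 = 12 days remain.
Then February 2389 (28), March (31), April (30), May (31), June (30): 28 + 31 + 30 + 31 + 30 = 150 days.
July 1–20, 2389: 20 days.
Total: 12 + 150 + 20 = 182 days.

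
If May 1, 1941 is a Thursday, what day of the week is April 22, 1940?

Monday

Count forward from the earlier date (April 22, 1940) to the later (May 1, 1941):
April 22, 1940 → April 22, 1941: 365 days.
April 1941: 30 − 22 = 8 days remain.
May 1, 1941: 1 day.
Residual: 9 days.
Total: 374 days.
374 mod 7 = 3, so 3 days before Thursday is Monday.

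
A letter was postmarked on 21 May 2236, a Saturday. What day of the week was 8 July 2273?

Tuesday

From May 21, 2236 to May 21, 2273: 37 years, of which 9 contain a Feb 29 — 28×365 + 9×366 = 13514 days.
May 2273: 31 − 21 = 10 days remain.
Then June (30): 30 days.
July 1–8, 2273: 8 days.
Residual: 48 days.
Total: 13562 days.
13562 mod 7 = 3, so 3 days after Saturday is Tuesday.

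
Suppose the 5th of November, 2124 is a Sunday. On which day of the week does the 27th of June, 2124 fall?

Tuesday

Count forward from the earlier date (June 27, 2124) to the later (November 5, 2124):
June 2124: 30 − 27 = 3 days remain.
Then July (31), August (31), September (30), October (31): 31 + 31 + 30 + 31 = 123 days.
November 1–5, 2124: 5 days.
Total: 3 + 123 + 5 = 131 days.
131 mod 7 = 5, so 5 days before Sunday is Tuesday.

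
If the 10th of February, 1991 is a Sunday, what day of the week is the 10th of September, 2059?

Wednesday

Day-of-year of February 10, 1991: 41.
Day-of-year of September 10, 2059: 253.
1991 has 365 days, so 365 − 41 = 324 days remain in 1991.
Full years 1992–2058: 50 common + 17 leap = 50×365 + 17×366 = 24472 days.
Total: 324 + 24472 + 253 = 25049 days.
25049 mod 7 = 3, so 3 days after Sunday is Wednesday.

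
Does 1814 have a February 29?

No

1814 is not a leap year.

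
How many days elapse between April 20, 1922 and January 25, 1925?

1011

Day-of-year of April 20, 1922: 110.
Day-of-year of January 25, 1925: 25.
1922 has 365 days, so 365 − 110 = 255 days remain in 1922.
Full years: 1923: 365; 1924: 366. Sum = 731.
Total: 255 + 731 + 25 = 1011 days.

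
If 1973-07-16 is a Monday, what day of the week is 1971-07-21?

Wednesday

Count forward from the earlier date (July 21, 1971) to the later (July 16, 1973):
July 1971: 31 − 21 = 10 days remain.
Then 23 full months totalling 700 days.
July 1–16, 1973: 16 days.
Total: 10 + 700 + 16 = 726 days.
726 mod 7 = 5, so 5 days before Monday is Wednesday.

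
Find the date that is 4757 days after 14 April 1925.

23 April 1938

Count 4757 days after April 14, 1925:
From April 14, 1925 to April 14, 1938: 13 years, of which 3 contain a Feb 29 — 10×365 + 3×366 = 4748 days.
Within April 1938: 23 − 14 = 9 days.
Total: 4757 days.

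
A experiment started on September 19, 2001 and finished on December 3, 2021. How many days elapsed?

7380

From September 19, 2001 to September 19, 2021: 20 years, of which 5 contain a Feb 29 — 15×365 + 5×366 = 7305 days.
September 2021: 30 − 19 = 11 days remain.
Then October (31), November (30): 31 + 30 = 61 days.
December 1–3, 2021: 3 days.
Residual: 75 days.
Total: 7380 days.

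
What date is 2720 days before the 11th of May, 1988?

the 29th of November, 1980

Count 2720 days before May 11, 1988:
From November 29, 1980 to November 29, 1987: 7 years, of which 1 contains a Feb 29 — 6×365 + 1×366 = 2556 days.
November 1987: 30 − 29 = 1 day remains.
Then December (31), January (31), February 1988 (29), March (31), April (30): 31 + 31 + 29 + 31 + 30 = 152 days.
May 1–11, 1988: 11 days.
Residual: 164 days.
Total: 2720 days.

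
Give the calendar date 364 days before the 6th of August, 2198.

the 7th of August, 2197

Count 364 days before August 6, 2198:
Day-of-year of August 7, 2197: 219.
Day-of-year of August 6, 2198: 218.
2197 has 365 days, so 365 − 219 = 146 days remain in 2197.
Total: 146 + 218 = 364 days.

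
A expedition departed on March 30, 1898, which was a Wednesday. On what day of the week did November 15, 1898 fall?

Tuesday

March 1898: 31 − 30 = 1 day remains.
Then April (30), May (31), June (30), July (31), August (31), September (30), October (31): 30 + 31 + 30 + 31 + 31 + 30 + 31 = 214 days.
November 1–15, 1898: 15 days.
Total: 1 + 214 + 15 = 230 days.
230 mod 7 = 6, so 6 days after Wednesday is Tuesday.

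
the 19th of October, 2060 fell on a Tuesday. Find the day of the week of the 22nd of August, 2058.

Count forward from the earlier date (August 22, 2058) to the later (October 19, 2060):
Day-of-year of August 22, 2058: 234.
Day-of-year of October 19, 2060: 293.
2058 has 365 days, so 365 − 234 = 131 days remain in 2058.
Full years: 2059: 365. Sum = 365.
Total: 131 + 365 + 293 = 789 days.
789 mod 7 = 5, so 5 days before Tuesday is Thursday.

Thursday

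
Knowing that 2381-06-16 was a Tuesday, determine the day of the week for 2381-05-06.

Wednesday

Count forward from the earlier date (May 6, 2381) to the later (June 16, 2381):
May 2381: 31 − 6 = 25 days remain.
June 1–16, 2381: 16 days.
Total: 25 + 16 = 41 days.
41 mod 7 = 6, so 6 days before Tuesday is Wednesday.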